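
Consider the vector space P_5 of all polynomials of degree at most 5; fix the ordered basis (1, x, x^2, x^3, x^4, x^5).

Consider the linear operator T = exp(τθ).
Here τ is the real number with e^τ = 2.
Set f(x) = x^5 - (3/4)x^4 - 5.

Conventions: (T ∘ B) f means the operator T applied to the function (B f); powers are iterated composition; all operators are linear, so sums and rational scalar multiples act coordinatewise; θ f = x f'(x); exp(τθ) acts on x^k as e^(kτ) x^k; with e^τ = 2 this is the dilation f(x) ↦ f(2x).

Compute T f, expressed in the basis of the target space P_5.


exp(τθ) x^k = e^(kτ) x^k; with e^τ = 2 this sends x^k to 2^k x^k
x^4 ↦ 16 x^4
x^5 ↦ 32 x^5
applying this coordinatewise to f: exp(τθ) f = 32x^5 - 12x^4 - 5

g(x) = 32x^5 - 12x^4 - 5


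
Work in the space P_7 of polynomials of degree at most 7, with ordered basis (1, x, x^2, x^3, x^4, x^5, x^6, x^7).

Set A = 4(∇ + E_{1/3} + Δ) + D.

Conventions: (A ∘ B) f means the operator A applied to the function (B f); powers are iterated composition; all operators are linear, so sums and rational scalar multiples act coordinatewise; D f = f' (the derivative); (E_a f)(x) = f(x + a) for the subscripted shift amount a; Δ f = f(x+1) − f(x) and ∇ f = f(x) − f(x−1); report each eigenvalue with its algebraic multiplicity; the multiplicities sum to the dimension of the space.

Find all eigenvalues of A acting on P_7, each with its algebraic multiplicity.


λ = 4 (multiplicity 8)

image of 1: 4
image of x: 4x + 31/3
image of x^2: 4x^2 + (62/3)x + 4/9
image of x^3: 4x^3 + 31x^2 + (4/3)x + 220/27
image of x^4: 4x^4 + (124/3)x^3 + (8/3)x^2 + (880/27)x + 4/81
image of x^5: 4x^5 + (155/3)x^4 + (40/9)x^3 + (2200/27)x^2 + (20/81)x + 1948/243
image of x^6: 4x^6 + 62x^5 + (20/3)x^4 + (4400/27)x^3 + (20/27)x^2 + (3896/81)x + 4/729
image of x^7: 4x^7 + (217/3)x^6 + (28/3)x^5 + (7700/27)x^4 + (140/81)x^3 + (13636/81)x^2 + (28/729)x + 17500/2187
the matrix is upper triangular; its diagonal is (4, 4, 4, 4, 4, 4, 4, 4)
for a triangular matrix the eigenvalues are the diagonal entries, with algebraic multiplicity their repetition count


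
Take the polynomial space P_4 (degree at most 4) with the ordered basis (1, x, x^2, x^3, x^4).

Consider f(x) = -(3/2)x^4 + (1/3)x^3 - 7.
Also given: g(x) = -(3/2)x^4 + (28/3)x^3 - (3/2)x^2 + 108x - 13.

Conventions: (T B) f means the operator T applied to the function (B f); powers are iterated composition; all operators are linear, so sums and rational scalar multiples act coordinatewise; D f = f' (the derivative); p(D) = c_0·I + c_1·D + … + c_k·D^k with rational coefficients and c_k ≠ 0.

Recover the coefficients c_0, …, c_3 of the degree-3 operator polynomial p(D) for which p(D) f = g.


p(D) = I − (3/2)·D − 3·D^3, i.e. c_0 = 1, c_1 = -3/2, c_2 = 0, c_3 = -3

D^0 f = -(3/2)x^4 + (1/3)x^3 - 7
D^1 f = -6x^3 + x^2
D^2 f = -18x^2 + 2x
D^3 f = -36x + 2
matching coefficients of g against c_0 f + c_1 Df + … from the top degree down determines the c_i
solution: c_0 = 1, c_1 = -3/2, c_2 = 0, c_3 = -3


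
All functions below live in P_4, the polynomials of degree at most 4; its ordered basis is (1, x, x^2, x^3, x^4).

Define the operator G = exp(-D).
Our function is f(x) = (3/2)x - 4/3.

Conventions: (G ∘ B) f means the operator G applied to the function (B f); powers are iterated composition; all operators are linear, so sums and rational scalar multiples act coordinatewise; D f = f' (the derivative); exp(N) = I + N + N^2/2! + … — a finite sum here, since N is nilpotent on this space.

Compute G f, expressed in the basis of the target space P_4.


order-1 term: -3/2
the series for exp(-D) f terminates at order 1
exp(-D) f = (3/2)x - 17/6

the result is g(x) = (3/2)x - 17/6


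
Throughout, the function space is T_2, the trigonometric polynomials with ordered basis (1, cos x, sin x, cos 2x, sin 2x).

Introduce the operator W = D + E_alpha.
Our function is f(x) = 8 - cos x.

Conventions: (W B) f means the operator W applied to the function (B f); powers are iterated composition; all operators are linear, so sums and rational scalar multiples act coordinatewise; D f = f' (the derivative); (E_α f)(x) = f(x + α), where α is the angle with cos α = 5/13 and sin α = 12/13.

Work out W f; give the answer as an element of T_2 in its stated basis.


g(x) = 8 - (5/13)cos x + (25/13)sin x

D f = sin x
E_alpha f = 8 - (5/13)cos x + (12/13)sin x
(D + E_alpha) f = 8 - (5/13)cos x + (25/13)sin x


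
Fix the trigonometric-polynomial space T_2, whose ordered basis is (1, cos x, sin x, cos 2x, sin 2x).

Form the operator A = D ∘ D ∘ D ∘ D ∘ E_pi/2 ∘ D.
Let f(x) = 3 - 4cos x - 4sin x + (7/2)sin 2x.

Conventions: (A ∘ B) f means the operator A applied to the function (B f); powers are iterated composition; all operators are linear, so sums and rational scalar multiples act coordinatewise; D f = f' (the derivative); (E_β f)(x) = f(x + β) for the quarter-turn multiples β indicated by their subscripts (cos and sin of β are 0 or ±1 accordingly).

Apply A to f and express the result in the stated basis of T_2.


D f = -4cos x + 4sin x + 7cos 2x
E_pi/2 D f = 4cos x + 4sin x - 7cos 2x
D E_pi/2 D f = 4cos x - 4sin x + 14sin 2x
D (D ∘ E_pi/2 ∘ D) f = -4cos x - 4sin x + 28cos 2x
D D (D ∘ E_pi/2 ∘ D) f = -4cos x + 4sin x - 56sin 2x
D (D ∘ D) (D ∘ E_pi/2 ∘ D) f = 4cos x + 4sin x - 112cos 2x

the result is g(x) = 4cos x + 4sin x - 112cos 2x


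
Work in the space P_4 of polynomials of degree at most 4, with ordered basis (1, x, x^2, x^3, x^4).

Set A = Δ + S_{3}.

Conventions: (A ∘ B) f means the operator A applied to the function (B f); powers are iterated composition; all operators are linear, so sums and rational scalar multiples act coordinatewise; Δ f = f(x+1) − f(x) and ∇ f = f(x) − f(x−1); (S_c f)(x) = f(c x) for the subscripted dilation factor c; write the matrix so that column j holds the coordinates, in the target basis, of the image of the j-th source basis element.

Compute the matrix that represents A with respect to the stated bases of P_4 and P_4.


image of 1: 1
image of x: 3x + 1
image of x^2: 9x^2 + 2x + 1
image of x^3: 27x^3 + 3x^2 + 3x + 1
image of x^4: 81x^4 + 4x^3 + 6x^2 + 4x + 1
each image's coordinates form column j of the matrix

the matrix is [[1, 1, 1, 1, 1]; [0, 3, 2, 3, 4]; [0, 0, 9, 3, 6]; [0, 0, 0, 27, 4]; [0, 0, 0, 0, 81]] (rows listed top to bottom)


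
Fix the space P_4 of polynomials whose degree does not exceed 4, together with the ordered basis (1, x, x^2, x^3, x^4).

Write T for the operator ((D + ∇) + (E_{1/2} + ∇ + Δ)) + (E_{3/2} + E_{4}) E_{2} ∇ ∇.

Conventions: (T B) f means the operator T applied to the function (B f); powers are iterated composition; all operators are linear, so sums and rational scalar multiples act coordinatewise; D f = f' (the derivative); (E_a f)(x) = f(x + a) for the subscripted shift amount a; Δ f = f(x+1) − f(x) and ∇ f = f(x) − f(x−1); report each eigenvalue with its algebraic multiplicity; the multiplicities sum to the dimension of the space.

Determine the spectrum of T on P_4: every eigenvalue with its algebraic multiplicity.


λ = 1 (multiplicity 5)

image of 1: 1
image of x: x + 9/2
image of x^2: x^2 + 9x + 13/4
image of x^3: x^3 + (27/2)x^2 + (39/4)x + 385/8
image of x^4: x^4 + 18x^3 + (39/2)x^2 + (385/2)x + 6049/16
the matrix is upper triangular; its diagonal is (1, 1, 1, 1, 1)
for a triangular matrix the eigenvalues are the diagonal entries, with algebraic multiplicity their repetition count


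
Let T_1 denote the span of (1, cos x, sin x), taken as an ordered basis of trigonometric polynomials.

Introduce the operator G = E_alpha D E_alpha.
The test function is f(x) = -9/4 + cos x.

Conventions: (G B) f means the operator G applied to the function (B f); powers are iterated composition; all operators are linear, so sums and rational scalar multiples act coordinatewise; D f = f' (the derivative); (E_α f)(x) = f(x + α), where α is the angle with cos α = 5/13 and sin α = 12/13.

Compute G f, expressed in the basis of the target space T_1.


E_alpha f = -9/4 + (5/13)cos x - (12/13)sin x
D E_alpha f = -(12/13)cos x - (5/13)sin x
E_alpha D E_alpha f = -(120/169)cos x + (119/169)sin x

g(x) = -(120/169)cos x + (119/169)sin x


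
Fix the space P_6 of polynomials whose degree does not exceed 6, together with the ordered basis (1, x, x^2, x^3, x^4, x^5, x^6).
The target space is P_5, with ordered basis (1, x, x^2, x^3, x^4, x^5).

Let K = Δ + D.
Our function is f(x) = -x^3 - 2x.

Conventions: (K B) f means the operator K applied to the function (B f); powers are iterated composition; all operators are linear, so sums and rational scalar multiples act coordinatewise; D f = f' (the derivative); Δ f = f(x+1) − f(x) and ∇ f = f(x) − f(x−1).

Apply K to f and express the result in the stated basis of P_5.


g(x) = -6x^2 - 3x - 5

Δ f = -3x^2 - 3x - 3
D f = -3x^2 - 2
(Δ + D) f = -6x^2 - 3x - 5


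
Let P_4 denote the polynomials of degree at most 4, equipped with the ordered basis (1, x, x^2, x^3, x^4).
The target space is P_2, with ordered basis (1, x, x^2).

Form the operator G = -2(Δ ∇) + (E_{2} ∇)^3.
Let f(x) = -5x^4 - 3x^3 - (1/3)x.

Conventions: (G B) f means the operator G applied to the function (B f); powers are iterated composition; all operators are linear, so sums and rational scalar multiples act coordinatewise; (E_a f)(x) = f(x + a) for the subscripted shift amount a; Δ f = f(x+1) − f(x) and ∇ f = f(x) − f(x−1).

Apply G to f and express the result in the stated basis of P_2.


g(x) = 120x^2 - 84x - 538

∇ f = -20x^3 + 21x^2 - 11x + 5/3
Δ ∇ f = -60x^2 - 18x - 10
(-2(Δ ∇)) f = 120x^2 + 36x + 20
∇ f = -20x^3 + 21x^2 - 11x + 5/3
E_{2} ∇ f = -20x^3 - 99x^2 - 167x - 289/3
∇ (E_{2} ∇) f = -60x^2 - 138x - 88
E_{2} ∇ (E_{2} ∇) f = -60x^2 - 378x - 604
∇ (E_{2} ∇) (E_{2} ∇) f = -120x - 318
E_{2} ∇ (E_{2} ∇) (E_{2} ∇) f = -120x - 558
(-2(Δ ∇) + (E_{2} ∇)^3) f = 120x^2 - 84x - 538


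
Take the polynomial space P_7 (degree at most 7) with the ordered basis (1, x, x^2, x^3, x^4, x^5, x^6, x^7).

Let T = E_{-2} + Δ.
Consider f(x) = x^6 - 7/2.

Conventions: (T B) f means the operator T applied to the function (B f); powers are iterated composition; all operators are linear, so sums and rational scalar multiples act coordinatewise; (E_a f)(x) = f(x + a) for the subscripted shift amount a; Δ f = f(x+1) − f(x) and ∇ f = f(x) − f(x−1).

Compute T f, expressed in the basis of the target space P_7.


the image equals g(x) = x^6 - 6x^5 + 75x^4 - 140x^3 + 255x^2 - 186x + 123/2

E_{-2} f = x^6 - 12x^5 + 60x^4 - 160x^3 + 240x^2 - 192x + 121/2
Δ f = 6x^5 + 15x^4 + 20x^3 + 15x^2 + 6x + 1
(E_{-2} + Δ) f = x^6 - 6x^5 + 75x^4 - 140x^3 + 255x^2 - 186x + 123/2


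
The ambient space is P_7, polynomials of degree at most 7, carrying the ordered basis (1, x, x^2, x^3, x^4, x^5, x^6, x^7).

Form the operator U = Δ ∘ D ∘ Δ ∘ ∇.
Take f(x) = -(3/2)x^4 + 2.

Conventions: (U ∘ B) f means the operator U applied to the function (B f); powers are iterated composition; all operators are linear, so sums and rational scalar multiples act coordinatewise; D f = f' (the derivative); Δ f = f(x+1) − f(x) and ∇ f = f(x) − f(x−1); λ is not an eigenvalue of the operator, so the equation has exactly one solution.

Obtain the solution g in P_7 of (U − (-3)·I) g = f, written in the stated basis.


write g with unknown coordinates in the stated basis and equate coefficients in (U − (-3)·I) g = f
solving from the highest basis element down gives g = -(1/2)x^4 + 14/3
check: U g = -12
so U g − (-3)·g = -(3/2)x^4 + 2 = f ✓

g(x) = -(1/2)x^4 + 14/3


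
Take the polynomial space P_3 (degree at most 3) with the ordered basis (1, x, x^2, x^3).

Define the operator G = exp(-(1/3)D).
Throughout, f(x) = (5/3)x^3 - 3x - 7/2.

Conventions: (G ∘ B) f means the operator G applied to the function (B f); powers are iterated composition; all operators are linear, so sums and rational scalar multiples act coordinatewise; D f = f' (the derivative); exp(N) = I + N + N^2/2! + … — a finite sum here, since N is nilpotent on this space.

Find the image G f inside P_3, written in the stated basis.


order-1 term: -(5/3)x^2 + 1
order-2 term: (5/9)x
order-3 term: -5/81
the series for exp(-(1/3)D) f terminates at order 3
exp(-(1/3)D) f = (5/3)x^3 - (5/3)x^2 - (22/9)x - 415/162

the result is g(x) = (5/3)x^3 - (5/3)x^2 - (22/9)x - 415/162


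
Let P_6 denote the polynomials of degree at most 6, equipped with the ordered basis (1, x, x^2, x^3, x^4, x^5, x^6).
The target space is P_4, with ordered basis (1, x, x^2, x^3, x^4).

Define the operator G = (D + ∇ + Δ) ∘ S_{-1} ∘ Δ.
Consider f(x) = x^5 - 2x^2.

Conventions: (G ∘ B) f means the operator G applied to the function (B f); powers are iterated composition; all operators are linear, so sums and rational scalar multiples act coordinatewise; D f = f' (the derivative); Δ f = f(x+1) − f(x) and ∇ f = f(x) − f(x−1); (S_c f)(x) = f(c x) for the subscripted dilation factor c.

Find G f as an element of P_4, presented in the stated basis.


the result is g(x) = 60x^3 - 90x^2 + 100x - 23

Δ f = 5x^4 + 10x^3 + 10x^2 + x - 1
S_{-1} Δ f = 5x^4 - 10x^3 + 10x^2 - x - 1
D S_{-1} Δ f = 20x^3 - 30x^2 + 20x - 1
∇ S_{-1} Δ f = 20x^3 - 60x^2 + 70x - 26
Δ S_{-1} Δ f = 20x^3 + 10x + 4
(D + ∇ + Δ) S_{-1} Δ f = 60x^3 - 90x^2 + 100x - 23


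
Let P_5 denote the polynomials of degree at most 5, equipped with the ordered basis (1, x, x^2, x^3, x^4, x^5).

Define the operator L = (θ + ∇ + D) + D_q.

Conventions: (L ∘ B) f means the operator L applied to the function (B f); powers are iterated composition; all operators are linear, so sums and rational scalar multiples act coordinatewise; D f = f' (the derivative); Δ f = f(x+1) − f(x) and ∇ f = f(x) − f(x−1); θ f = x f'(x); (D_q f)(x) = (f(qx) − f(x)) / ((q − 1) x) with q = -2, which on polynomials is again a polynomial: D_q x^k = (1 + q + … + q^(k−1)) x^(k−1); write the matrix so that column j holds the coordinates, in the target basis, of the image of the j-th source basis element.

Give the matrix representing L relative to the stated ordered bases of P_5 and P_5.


the matrix is [[0, 3, -1, 1, -1, 1]; [0, 1, 3, -3, 4, -5]; [0, 0, 2, 9, -6, 10]; [0, 0, 0, 3, 3, -10]; [0, 0, 0, 0, 4, 21]; [0, 0, 0, 0, 0, 5]] (rows listed top to bottom)

image of 1: 0
image of x: x + 3
image of x^2: 2x^2 + 3x - 1
image of x^3: 3x^3 + 9x^2 - 3x + 1
image of x^4: 4x^4 + 3x^3 - 6x^2 + 4x - 1
image of x^5: 5x^5 + 21x^4 - 10x^3 + 10x^2 - 5x + 1
each image's coordinates form column j of the matrix


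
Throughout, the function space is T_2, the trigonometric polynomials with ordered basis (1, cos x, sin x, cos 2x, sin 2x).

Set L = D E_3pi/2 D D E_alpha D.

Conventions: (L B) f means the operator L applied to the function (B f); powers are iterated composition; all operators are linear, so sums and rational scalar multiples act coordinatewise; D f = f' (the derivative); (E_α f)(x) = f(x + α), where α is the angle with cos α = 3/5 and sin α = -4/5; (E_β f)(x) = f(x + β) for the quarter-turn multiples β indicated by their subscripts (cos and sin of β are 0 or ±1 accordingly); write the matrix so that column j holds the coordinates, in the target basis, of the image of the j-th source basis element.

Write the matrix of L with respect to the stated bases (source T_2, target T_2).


image of 1: 0
image of cos x: -(4/5)cos x + (3/5)sin x
image of sin x: -(3/5)cos x - (4/5)sin x
image of cos 2x: (112/25)cos 2x - (384/25)sin 2x
image of sin 2x: (384/25)cos 2x + (112/25)sin 2x
each image's coordinates form column j of the matrix

the matrix is [[0, 0, 0, 0, 0]; [0, -4/5, -3/5, 0, 0]; [0, 3/5, -4/5, 0, 0]; [0, 0, 0, 112/25, 384/25]; [0, 0, 0, -384/25, 112/25]] (rows listed top to bottom)


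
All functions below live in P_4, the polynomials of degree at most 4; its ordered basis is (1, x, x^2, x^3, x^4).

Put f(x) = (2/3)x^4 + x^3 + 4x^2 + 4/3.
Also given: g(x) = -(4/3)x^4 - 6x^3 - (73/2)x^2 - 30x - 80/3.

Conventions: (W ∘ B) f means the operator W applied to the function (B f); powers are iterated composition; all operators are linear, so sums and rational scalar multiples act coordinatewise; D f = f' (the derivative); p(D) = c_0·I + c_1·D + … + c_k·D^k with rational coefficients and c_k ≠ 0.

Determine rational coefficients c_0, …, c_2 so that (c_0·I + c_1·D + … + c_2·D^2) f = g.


p(D) = -2·I − (3/2)·D − 3·D^2, i.e. c_0 = -2, c_1 = -3/2, c_2 = -3

D^0 f = (2/3)x^4 + x^3 + 4x^2 + 4/3
D^1 f = (8/3)x^3 + 3x^2 + 8x
D^2 f = 8x^2 + 6x + 8
matching coefficients of g against c_0 f + c_1 Df + … from the top degree down determines the c_i
solution: c_0 = -2, c_1 = -3/2, c_2 = -3


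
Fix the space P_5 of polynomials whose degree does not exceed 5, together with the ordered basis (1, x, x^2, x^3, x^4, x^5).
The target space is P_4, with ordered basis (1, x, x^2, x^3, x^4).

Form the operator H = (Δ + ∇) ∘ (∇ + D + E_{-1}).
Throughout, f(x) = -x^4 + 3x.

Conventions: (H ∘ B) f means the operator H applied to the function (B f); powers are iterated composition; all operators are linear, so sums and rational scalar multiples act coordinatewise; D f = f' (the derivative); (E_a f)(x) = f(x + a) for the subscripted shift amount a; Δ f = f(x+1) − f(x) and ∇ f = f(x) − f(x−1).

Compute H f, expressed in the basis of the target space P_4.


g(x) = -8x^3 - 24x^2 - 8x - 2

∇ f = -4x^3 + 6x^2 - 4x + 4
D f = -4x^3 + 3
E_{-1} f = -x^4 + 4x^3 - 6x^2 + 7x - 4
(∇ + D + E_{-1}) f = -x^4 - 4x^3 + 3x + 3
Δ (∇ + D + E_{-1}) f = -4x^3 - 18x^2 - 16x - 2
∇ (∇ + D + E_{-1}) f = -4x^3 - 6x^2 + 8x
(Δ + ∇) (∇ + D + E_{-1}) f = -8x^3 - 24x^2 - 8x - 2


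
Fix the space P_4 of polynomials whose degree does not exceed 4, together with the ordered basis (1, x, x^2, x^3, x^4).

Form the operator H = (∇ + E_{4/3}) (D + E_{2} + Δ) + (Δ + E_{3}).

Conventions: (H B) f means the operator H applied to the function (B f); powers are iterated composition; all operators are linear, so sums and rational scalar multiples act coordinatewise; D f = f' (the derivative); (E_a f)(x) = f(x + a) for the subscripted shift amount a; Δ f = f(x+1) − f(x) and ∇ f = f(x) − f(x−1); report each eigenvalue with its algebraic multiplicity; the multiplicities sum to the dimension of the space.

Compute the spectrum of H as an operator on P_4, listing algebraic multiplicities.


λ = 2 (multiplicity 5)

image of 1: 2
image of x: 2x + 31/3
image of x^2: 2x^2 + (62/3)x + 310/9
image of x^3: 2x^3 + 31x^2 + (310/3)x + 2287/27
image of x^4: 2x^4 + (124/3)x^3 + (620/3)x^2 + (9148/27)x + 21256/81
the matrix is upper triangular; its diagonal is (2, 2, 2, 2, 2)
for a triangular matrix the eigenvalues are the diagonal entries, with algebraic multiplicity their repetition count


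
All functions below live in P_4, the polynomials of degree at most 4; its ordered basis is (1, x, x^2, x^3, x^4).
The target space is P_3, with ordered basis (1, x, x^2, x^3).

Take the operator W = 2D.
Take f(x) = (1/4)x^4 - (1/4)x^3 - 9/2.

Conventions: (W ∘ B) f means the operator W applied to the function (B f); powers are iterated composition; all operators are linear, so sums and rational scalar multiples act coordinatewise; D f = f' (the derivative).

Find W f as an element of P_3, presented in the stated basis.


g(x) = 2x^3 - (3/2)x^2

D f = x^3 - (3/4)x^2
(2D) f = 2x^3 - (3/2)x^2


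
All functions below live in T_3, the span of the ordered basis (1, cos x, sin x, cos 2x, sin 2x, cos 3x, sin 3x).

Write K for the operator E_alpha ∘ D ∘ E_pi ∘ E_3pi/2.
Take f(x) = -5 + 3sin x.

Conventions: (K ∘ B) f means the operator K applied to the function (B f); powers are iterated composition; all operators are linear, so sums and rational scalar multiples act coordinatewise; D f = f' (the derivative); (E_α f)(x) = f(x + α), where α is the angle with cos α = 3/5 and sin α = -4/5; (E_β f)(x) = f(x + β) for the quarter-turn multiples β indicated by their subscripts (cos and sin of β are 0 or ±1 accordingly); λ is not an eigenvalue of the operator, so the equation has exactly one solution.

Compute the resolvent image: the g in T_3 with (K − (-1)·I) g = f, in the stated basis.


the result is g(x) = -5 - 3cos x + (3/2)sin x

write g with unknown coordinates in the stated basis and equate coefficients in (K − (-1)·I) g = f
solving from the highest basis element down gives g = -5 - 3cos x + (3/2)sin x
check: K g = 3cos x + (3/2)sin x
so K g − (-1)·g = -5 + 3sin x = f ✓


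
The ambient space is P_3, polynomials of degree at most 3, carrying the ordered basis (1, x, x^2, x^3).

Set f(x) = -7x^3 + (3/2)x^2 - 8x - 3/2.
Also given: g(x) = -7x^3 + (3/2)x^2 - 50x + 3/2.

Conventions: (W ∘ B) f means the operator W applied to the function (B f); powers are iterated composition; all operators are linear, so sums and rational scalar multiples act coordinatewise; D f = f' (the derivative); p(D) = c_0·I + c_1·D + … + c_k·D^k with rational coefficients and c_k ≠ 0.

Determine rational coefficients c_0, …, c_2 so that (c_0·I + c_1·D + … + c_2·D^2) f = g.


D^0 f = -7x^3 + (3/2)x^2 - 8x - 3/2
D^1 f = -21x^2 + 3x - 8
D^2 f = -42x + 3
matching coefficients of g against c_0 f + c_1 Df + … from the top degree down determines the c_i
solution: c_0 = 1, c_1 = 0, c_2 = 1

p(D) = I + D^2, i.e. c_0 = 1, c_1 = 0, c_2 = 1


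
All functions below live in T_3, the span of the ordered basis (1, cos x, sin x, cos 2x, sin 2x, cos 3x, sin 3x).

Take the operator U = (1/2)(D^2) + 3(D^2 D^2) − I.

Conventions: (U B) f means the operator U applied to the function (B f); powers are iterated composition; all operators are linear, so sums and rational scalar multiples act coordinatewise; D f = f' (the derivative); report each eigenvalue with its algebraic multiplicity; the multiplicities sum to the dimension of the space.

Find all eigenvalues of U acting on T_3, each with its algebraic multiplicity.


image of 1: -1
image of cos x: (3/2)cos x
image of sin x: (3/2)sin x
image of cos 2x: 45cos 2x
image of sin 2x: 45sin 2x
image of cos 3x: (475/2)cos 3x
image of sin 3x: (475/2)sin 3x
the matrix is diagonal; its diagonal is (-1, 3/2, 3/2, 45, 45, 475/2, 475/2)
for a triangular matrix the eigenvalues are the diagonal entries, with algebraic multiplicity their repetition count

λ = -1 (multiplicity 1), λ = 3/2 (multiplicity 2), λ = 45 (multiplicity 2), λ = 475/2 (multiplicity 2)


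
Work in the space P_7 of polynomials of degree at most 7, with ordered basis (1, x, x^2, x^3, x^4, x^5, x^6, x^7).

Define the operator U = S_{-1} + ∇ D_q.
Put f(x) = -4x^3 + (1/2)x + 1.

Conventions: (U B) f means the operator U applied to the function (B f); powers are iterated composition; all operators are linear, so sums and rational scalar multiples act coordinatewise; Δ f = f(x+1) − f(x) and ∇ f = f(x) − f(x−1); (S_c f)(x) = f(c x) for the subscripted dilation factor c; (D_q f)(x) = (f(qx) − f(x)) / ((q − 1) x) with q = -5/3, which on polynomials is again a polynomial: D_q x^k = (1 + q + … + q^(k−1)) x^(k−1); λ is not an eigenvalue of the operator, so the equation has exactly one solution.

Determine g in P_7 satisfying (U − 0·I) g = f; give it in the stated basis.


g(x) = 4x^3 + (295/18)x + 85/9

write g with unknown coordinates in the stated basis and equate coefficients in (U − 0·I) g = f
solving from the highest basis element down gives g = 4x^3 + (295/18)x + 85/9
check: U g = -4x^3 + (1/2)x + 1
so U g − 0·g = -4x^3 + (1/2)x + 1 = f ✓


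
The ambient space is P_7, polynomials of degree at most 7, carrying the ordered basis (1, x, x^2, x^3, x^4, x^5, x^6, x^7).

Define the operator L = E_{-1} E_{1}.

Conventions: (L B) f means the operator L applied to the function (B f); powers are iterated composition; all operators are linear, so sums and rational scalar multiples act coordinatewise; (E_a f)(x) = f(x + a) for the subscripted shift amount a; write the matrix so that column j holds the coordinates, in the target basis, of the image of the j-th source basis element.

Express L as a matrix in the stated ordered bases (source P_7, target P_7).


image of 1: 1
image of x: x
image of x^2: x^2
image of x^3: x^3
image of x^4: x^4
image of x^5: x^5
image of x^6: x^6
image of x^7: x^7
each image's coordinates form column j of the matrix

the matrix is [[1, 0, 0, 0, 0, 0, 0, 0]; [0, 1, 0, 0, 0, 0, 0, 0]; [0, 0, 1, 0, 0, 0, 0, 0]; [0, 0, 0, 1, 0, 0, 0, 0]; [0, 0, 0, 0, 1, 0, 0, 0]; [0, 0, 0, 0, 0, 1, 0, 0]; [0, 0, 0, 0, 0, 0, 1, 0]; [0, 0, 0, 0, 0, 0, 0, 1]] (rows listed top to bottom)


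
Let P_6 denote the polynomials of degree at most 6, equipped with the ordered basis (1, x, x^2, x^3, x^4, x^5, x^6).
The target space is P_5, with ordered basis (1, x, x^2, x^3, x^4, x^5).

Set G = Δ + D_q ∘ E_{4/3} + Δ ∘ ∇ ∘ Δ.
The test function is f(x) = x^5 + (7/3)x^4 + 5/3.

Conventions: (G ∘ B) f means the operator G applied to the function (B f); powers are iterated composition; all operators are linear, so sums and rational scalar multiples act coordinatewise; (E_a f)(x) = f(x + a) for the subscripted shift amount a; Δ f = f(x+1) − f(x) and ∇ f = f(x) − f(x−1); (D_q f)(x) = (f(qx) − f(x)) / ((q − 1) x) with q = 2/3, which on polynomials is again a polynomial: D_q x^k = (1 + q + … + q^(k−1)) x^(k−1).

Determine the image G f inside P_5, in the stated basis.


the image equals g(x) = (616/81)x^4 + 41x^3 + (11972/81)x^2 + (17117/81)x + 2680/27

Δ f = 5x^4 + (58/3)x^3 + 24x^2 + (43/3)x + 10/3
E_{4/3} f = x^5 + 9x^4 + (272/9)x^3 + (1312/27)x^2 + (1024/27)x + 3221/243
D_q E_{4/3} f = (211/81)x^4 + (65/3)x^3 + (5168/81)x^2 + (6560/81)x + 1024/27
Δ f = 5x^4 + (58/3)x^3 + 24x^2 + (43/3)x + 10/3
∇ Δ f = 20x^3 + 28x^2 + 10x + 14/3
Δ ∇ Δ f = 60x^2 + 116x + 58
(Δ + D_q ∘ E_{4/3} + Δ ∘ ∇ ∘ Δ) f = (616/81)x^4 + 41x^3 + (11972/81)x^2 + (17117/81)x + 2680/27


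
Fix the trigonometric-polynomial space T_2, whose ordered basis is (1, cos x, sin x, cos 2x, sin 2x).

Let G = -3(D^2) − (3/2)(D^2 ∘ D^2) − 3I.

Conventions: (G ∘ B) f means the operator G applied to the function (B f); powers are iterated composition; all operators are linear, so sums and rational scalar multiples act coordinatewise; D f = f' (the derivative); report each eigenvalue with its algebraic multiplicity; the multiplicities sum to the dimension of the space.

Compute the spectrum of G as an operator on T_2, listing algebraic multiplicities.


image of 1: -3
image of cos x: -(3/2)cos x
image of sin x: -(3/2)sin x
image of cos 2x: -15cos 2x
image of sin 2x: -15sin 2x
the matrix is diagonal; its diagonal is (-3, -3/2, -3/2, -15, -15)
for a triangular matrix the eigenvalues are the diagonal entries, with algebraic multiplicity their repetition count

λ = -15 (multiplicity 2), λ = -3 (multiplicity 1), λ = -3/2 (multiplicity 2)


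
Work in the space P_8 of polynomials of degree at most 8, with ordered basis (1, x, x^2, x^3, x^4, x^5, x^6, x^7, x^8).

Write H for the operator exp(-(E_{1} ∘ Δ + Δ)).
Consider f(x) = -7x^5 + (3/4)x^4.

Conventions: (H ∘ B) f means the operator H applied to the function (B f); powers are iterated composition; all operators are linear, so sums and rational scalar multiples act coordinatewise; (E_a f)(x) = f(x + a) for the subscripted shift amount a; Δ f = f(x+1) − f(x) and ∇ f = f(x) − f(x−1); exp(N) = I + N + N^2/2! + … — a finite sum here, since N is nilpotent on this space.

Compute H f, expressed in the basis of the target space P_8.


order-1 term: 70x^4 + 274x^3 + 542x^2 + 536x + 212
order-2 term: -280x^3 - 1662x^2 - 3848x - 3276
order-3 term: 560x^2 + 3336x + 5528
order-4 term: -560x - 2228
order-5 term: 224
the series for exp(-(E_{1} ∘ Δ + Δ)) f terminates at order 5
exp(-(E_{1} ∘ Δ + Δ)) f = -7x^5 + (283/4)x^4 - 6x^3 - 560x^2 - 536x + 460

g(x) = -7x^5 + (283/4)x^4 - 6x^3 - 560x^2 - 536x + 460


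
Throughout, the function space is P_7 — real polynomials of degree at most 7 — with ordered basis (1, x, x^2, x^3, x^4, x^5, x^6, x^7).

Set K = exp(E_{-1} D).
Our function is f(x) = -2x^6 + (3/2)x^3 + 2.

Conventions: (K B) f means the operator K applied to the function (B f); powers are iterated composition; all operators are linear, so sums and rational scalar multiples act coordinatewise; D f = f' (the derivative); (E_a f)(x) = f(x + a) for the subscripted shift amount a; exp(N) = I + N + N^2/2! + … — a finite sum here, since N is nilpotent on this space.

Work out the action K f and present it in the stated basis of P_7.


g(x) = -2x^6 - 12x^5 + 30x^4 + (163/2)x^3 - (531/2)x^2 + (87/2)x + 189

order-1 term: -12x^5 + 60x^4 - 120x^3 + (249/2)x^2 - 69x + 33/2
order-2 term: -30x^4 + 240x^3 - 720x^2 + (1929/2)x - 489
order-3 term: -40x^3 + 360x^2 - 1080x + 2163/2
order-4 term: -30x^2 + 240x - 480
order-5 term: -12x + 60
order-6 term: -2
the series for exp(E_{-1} D) f terminates at order 6
exp(E_{-1} D) f = -2x^6 - 12x^5 + 30x^4 + (163/2)x^3 - (531/2)x^2 + (87/2)x + 189


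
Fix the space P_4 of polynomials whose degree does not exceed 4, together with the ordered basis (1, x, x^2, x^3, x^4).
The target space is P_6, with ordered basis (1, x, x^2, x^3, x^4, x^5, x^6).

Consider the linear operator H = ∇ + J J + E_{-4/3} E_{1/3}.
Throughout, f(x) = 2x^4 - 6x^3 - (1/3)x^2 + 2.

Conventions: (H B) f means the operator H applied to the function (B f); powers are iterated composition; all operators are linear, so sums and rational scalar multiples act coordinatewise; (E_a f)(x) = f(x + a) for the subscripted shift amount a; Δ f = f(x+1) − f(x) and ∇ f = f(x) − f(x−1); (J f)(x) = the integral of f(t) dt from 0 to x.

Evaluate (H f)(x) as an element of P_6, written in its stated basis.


g(x) = (1/15)x^6 - (3/10)x^5 + (71/36)x^4 - 6x^3 + (2/3)x^2 + 2

∇ f = 8x^3 - 30x^2 + (76/3)x - 23/3
J f = (2/5)x^5 - (3/2)x^4 - (1/9)x^3 + 2x
J J f = (1/15)x^6 - (3/10)x^5 - (1/36)x^4 + x^2
E_{1/3} f = 2x^4 - (10/3)x^3 - 5x^2 - (52/27)x + 143/81
E_{-4/3} E_{1/3} f = 2x^4 - 14x^3 + (89/3)x^2 - (76/3)x + 29/3
(∇ + J J + E_{-4/3} E_{1/3}) f = (1/15)x^6 - (3/10)x^5 + (71/36)x^4 - 6x^3 + (2/3)x^2 + 2


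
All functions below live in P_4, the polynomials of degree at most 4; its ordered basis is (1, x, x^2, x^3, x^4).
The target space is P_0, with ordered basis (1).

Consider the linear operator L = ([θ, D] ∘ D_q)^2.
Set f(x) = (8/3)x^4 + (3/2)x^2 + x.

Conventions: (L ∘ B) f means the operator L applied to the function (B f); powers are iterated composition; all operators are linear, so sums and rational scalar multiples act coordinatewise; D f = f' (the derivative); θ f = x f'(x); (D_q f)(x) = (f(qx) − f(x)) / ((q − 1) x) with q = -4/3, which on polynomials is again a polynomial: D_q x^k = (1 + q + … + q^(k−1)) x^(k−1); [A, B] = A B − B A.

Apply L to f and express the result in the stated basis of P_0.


D_q f = -(200/81)x^3 - (1/2)x + 1
D D_q f = -(200/27)x^2 - 1/2
θ D D_q f = -(400/27)x^2
θ D_q f = -(200/27)x^3 - (1/2)x
D θ D_q f = -(200/9)x^2 - 1/2
[θ, D] D_q f = (200/27)x^2 + 1/2
D_q ([θ, D] ∘ D_q) f = -(200/81)x
D D_q ([θ, D] ∘ D_q) f = -200/81
θ D D_q ([θ, D] ∘ D_q) f = 0
θ D_q ([θ, D] ∘ D_q) f = -(200/81)x
D θ D_q ([θ, D] ∘ D_q) f = -200/81
[θ, D] D_q ([θ, D] ∘ D_q) f = 200/81

the image equals g(x) = 200/81


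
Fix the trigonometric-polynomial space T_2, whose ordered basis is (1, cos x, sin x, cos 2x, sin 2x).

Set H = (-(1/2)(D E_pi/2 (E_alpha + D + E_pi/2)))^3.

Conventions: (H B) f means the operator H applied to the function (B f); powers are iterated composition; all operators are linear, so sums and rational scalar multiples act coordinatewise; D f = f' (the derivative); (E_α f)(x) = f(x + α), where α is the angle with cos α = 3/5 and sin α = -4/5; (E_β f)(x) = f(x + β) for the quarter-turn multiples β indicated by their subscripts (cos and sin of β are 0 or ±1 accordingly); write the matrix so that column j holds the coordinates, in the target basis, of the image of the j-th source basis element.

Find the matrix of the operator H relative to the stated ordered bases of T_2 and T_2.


the matrix is [[0, 0, 0, 0, 0]; [0, -297/1000, -27/500, 0, 0]; [0, 27/500, -297/1000, 0, 0]; [0, 0, 0, 62296/15625, -32128/15625]; [0, 0, 0, 32128/15625, 62296/15625]] (rows listed top to bottom)

image of 1: 0
image of cos x: -(297/1000)cos x + (27/500)sin x
image of sin x: -(27/500)cos x - (297/1000)sin x
image of cos 2x: (62296/15625)cos 2x + (32128/15625)sin 2x
image of sin 2x: -(32128/15625)cos 2x + (62296/15625)sin 2x
each image's coordinates form column j of the matrix


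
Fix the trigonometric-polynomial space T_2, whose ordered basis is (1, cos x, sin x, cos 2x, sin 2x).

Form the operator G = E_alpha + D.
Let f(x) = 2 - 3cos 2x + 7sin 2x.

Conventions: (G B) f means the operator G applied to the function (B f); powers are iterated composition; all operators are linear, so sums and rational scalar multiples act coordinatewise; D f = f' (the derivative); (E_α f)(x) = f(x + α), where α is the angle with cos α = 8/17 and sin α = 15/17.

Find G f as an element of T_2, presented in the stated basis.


the image equals g(x) = 2 + (6209/289)cos 2x + (1327/289)sin 2x

E_alpha f = 2 + (2163/289)cos 2x - (407/289)sin 2x
D f = 14cos 2x + 6sin 2x
(E_alpha + D) f = 2 + (6209/289)cos 2x + (1327/289)sin 2x


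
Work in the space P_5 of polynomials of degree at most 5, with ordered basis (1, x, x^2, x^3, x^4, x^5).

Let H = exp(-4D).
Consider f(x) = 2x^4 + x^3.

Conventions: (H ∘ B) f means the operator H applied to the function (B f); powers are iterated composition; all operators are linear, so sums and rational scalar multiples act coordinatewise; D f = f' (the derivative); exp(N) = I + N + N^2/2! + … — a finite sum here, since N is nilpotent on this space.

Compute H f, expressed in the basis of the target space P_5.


the image equals g(x) = 2x^4 - 31x^3 + 180x^2 - 464x + 448

order-1 term: -32x^3 - 12x^2
order-2 term: 192x^2 + 48x
order-3 term: -512x - 64
order-4 term: 512
the series for exp(-4D) f terminates at order 4
exp(-4D) f = 2x^4 - 31x^3 + 180x^2 - 464x + 448


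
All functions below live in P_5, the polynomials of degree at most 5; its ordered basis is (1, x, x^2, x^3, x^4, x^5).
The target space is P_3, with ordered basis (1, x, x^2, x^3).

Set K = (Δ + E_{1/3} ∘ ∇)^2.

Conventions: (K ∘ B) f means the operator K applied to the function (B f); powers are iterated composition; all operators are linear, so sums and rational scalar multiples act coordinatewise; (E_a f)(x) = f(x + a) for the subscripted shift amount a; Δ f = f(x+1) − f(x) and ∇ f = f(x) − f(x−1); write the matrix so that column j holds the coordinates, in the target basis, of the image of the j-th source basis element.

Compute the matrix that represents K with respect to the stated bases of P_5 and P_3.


image of 1: 0
image of x: 0
image of x^2: 8
image of x^3: 24x + 8
image of x^4: 48x^2 + 32x + 24
image of x^5: 80x^3 + 80x^2 + 120x + 920/27
each image's coordinates form column j of the matrix

the matrix is [[0, 0, 8, 8, 24, 920/27]; [0, 0, 0, 24, 32, 120]; [0, 0, 0, 0, 48, 80]; [0, 0, 0, 0, 0, 80]] (rows listed top to bottom)


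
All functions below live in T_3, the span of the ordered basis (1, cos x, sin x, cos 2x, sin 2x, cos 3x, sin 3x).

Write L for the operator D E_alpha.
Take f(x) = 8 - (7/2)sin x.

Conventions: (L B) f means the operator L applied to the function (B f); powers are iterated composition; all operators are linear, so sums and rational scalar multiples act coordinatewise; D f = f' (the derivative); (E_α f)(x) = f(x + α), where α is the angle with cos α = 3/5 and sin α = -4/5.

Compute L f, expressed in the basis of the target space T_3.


E_alpha f = 8 + (14/5)cos x - (21/10)sin x
D E_alpha f = -(21/10)cos x - (14/5)sin x

the result is g(x) = -(21/10)cos x - (14/5)sin x


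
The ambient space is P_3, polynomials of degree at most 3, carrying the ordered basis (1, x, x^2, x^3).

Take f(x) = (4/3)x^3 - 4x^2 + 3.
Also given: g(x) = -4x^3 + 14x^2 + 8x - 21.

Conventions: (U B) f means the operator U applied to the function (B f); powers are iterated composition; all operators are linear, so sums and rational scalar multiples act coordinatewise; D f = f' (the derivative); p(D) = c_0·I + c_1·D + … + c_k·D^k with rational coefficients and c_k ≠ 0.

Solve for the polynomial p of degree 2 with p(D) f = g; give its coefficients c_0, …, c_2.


c_0 = -3, c_1 = 1/2, c_2 = 3/2

D^0 f = (4/3)x^3 - 4x^2 + 3
D^1 f = 4x^2 - 8x
D^2 f = 8x - 8
matching coefficients of g against c_0 f + c_1 Df + … from the top degree down determines the c_i
solution: c_0 = -3, c_1 = 1/2, c_2 = 3/2


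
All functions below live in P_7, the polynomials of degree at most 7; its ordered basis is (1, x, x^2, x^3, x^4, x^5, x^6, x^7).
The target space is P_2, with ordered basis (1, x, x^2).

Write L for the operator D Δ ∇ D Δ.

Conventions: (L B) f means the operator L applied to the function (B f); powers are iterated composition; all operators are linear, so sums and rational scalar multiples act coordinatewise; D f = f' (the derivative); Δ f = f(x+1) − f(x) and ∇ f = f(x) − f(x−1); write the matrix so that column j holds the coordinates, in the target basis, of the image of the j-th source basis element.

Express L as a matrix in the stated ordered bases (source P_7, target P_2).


the matrix is [[0, 0, 0, 0, 0, 120, 360, 1260]; [0, 0, 0, 0, 0, 0, 720, 2520]; [0, 0, 0, 0, 0, 0, 0, 2520]] (rows listed top to bottom)

image of 1: 0
image of x: 0
image of x^2: 0
image of x^3: 0
image of x^4: 0
image of x^5: 120
image of x^6: 720x + 360
image of x^7: 2520x^2 + 2520x + 1260
each image's coordinates form column j of the matrix


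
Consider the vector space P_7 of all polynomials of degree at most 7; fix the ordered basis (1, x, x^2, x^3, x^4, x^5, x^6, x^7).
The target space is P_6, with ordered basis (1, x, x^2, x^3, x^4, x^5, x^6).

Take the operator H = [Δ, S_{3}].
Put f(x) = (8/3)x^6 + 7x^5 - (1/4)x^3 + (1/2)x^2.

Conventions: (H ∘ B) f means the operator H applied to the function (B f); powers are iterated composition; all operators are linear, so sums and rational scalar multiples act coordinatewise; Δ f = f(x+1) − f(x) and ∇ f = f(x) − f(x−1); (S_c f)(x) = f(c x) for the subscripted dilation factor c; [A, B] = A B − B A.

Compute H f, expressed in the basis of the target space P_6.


the image equals g(x) = 7776x^5 + 31590x^4 + 52560x^3 + (90333/2)x^2 + 20004x + 21797/6

S_{3} f = 1944x^6 + 1701x^5 - (27/4)x^3 + (9/2)x^2
Δ S_{3} f = 11664x^5 + 37665x^4 + 55890x^3 + (184599/4)x^2 + (80631/4)x + 14571/4
Δ f = 16x^5 + 75x^4 + (370/3)x^3 + (437/4)x^2 + (205/4)x + 119/12
S_{3} Δ f = 3888x^5 + 6075x^4 + 3330x^3 + (3933/4)x^2 + (615/4)x + 119/12
[Δ, S_{3}] f = 7776x^5 + 31590x^4 + 52560x^3 + (90333/2)x^2 + 20004x + 21797/6


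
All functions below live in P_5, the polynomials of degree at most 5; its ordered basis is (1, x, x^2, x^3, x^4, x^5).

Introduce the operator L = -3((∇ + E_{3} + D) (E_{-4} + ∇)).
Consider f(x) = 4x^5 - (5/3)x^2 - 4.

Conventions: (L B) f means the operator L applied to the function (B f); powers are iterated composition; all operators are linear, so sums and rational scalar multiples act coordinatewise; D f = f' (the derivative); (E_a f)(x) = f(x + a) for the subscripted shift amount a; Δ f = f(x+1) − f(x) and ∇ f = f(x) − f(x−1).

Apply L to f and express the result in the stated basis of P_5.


the result is g(x) = -12x^5 - 120x^4 + 840x^3 - 14155x^2 + 32480x - 42695

E_{-4} f = 4x^5 - 80x^4 + 640x^3 - (7685/3)x^2 + (15400/3)x - 12380/3
∇ f = 20x^4 - 40x^3 + 40x^2 - (70/3)x + 17/3
(E_{-4} + ∇) f = 4x^5 - 60x^4 + 600x^3 - (7565/3)x^2 + 5110x - 4121
∇ (E_{-4} + ∇) f = 20x^4 - 280x^3 + 2200x^2 - (21310/3)x + 24887/3
E_{3} (E_{-4} + ∇) f = 4x^5 + 240x^3 + (2155/3)x^2 + 1320x + 826
D (E_{-4} + ∇) f = 20x^4 - 240x^3 + 1800x^2 - (15130/3)x + 5110
(∇ + E_{3} + D) (E_{-4} + ∇) f = 4x^5 + 40x^4 - 280x^3 + (14155/3)x^2 - (32480/3)x + 42695/3
(-3((∇ + E_{3} + D) (E_{-4} + ∇))) f = -12x^5 - 120x^4 + 840x^3 - 14155x^2 + 32480x - 42695
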